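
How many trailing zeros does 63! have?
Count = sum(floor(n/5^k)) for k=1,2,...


floor(63/5) = 12
floor(63/25) = 2
Total = 14

14 trailing zeros


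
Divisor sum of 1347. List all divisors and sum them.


Divisors of 1347: 1, 3, 449, 1347
Sum = 1 + 3 + 449 + 1347 = 1800

σ(1347) = 1800


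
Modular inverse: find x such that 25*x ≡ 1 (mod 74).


Use the extended Euclidean algorithm on (74, 25); each row r = 74*s + 25*t:
r=74, s=1, t=0
r=25, s=0, t=1
q=2: r=24, s=1, t=-2   [74*(1) + 25*(-2) = 24]
q=1: r=1, s=-1, t=3   [74*(-1) + 25*(3) = 1]
q=24: r=0, s=25, t=-74   [74*(25) + 25*(-74) = 0]
GCD = 1 with t = 3, so 25*(3) ≡ 1 (mod 74)
Inverse = 3 mod 74 = 3
Check: 25 * 3 = 75 ≡ 1 (mod 74)

25^(-1) ≡ 3 (mod 74)


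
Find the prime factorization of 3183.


3183 / 3 = 1061
1061 / 1061 = 1
3183 = 3 × 1061


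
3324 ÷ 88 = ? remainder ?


3324 = 88 * 37 + 68
Check: 3256 + 68 = 3324

q = 37, r = 68


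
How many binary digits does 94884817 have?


94884817 in base 2 = 101101001111101001111010001
Number of digits = 27

27 digits (base 2)


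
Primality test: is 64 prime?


64 / 2 = 32 (exact division)
64 is NOT prime.

No, 64 is not prime


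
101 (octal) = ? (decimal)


101 (base 8) = 65 (decimal)
65 (decimal) = 65 (base 10)


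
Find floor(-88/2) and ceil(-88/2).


-88/2 = -44.0000
floor = -44
ceil = -44

floor = -44, ceil = -44


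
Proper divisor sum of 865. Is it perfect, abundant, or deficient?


Proper divisors: 1, 5, 173
Sum = 1 + 5 + 173 = 179
179 < 865 → deficient

s(865) = 179 (deficient)


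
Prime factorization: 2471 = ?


2471 / 7 = 353
353 / 353 = 1
2471 = 7 × 353


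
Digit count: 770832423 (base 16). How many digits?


770832423 in base 16 = 2DF1F827
Number of digits = 8

8 digits (base 16)


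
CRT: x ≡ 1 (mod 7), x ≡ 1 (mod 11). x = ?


M = 7*11 = 77
M1 = M/7 = 11, M2 = M/11 = 7
M1^(-1) mod 7 = 2, M2^(-1) mod 11 = 8
x = 1*11*2 + 1*7*8 = 78
78 mod 77 = 1
Check: 1 mod 7 = 1 ✓, 1 mod 11 = 1 ✓

x ≡ 1 (mod 77)


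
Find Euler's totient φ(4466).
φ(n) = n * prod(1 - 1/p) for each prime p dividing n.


4466 = 2 × 7 × 11 × 29
Prime factors: 2, 7, 11, 29
φ(4466) = 4466 × (1-1/2) × (1-1/7) × (1-1/11) × (1-1/29)
= 4466 × 1/2 × 6/7 × 10/11 × 28/29 = 1680

φ(4466) = 1680


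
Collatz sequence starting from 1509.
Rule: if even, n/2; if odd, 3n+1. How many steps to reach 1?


1509 → 4528 → 2264 → 1132 → 566 → 283 → 850 → 425 → 1276 → 638 → 319 → 958 → 479 → 1438 → 719 → 2158 → 1079 → 3238 → 1619 → 4858 → 2429 → 7288 → 3644 → 1822 → 911 → 2734 → 1367 → 4102 → 2051 → 6154 → 3077 → 9232 → 4616 → 2308 → 1154 → 577 → 1732 → 866 → 433 → 1300 → 650 → 325 → 976 → 488 → 244 → 122 → 61 → 184 → 92 → 46 → 23 → 70 → 35 → 106 → 53 → 160 → 80 → 40 → 20 → 10 → 5 → 16 → 8 → 4 → 2 → 1
Total steps = 65

65 steps


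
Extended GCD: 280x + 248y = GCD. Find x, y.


Tabular extended Euclidean (each row: r = 280*s + 248*t):
r=280, s=1, t=0
r=248, s=0, t=1
q=1: r=32, s=1, t=-1   [280*(1) + 248*(-1) = 32]
q=7: r=24, s=-7, t=8   [280*(-7) + 248*(8) = 24]
q=1: r=8, s=8, t=-9   [280*(8) + 248*(-9) = 8]
q=3: r=0, s=-31, t=35   [280*(-31) + 248*(35) = 0]
GCD = 8; from the row with r=8: x=8, y=-9
Check: 280*(8) + 248*(-9) = 2240 - 2232 = 8

GCD = 8, x = 8, y = -9


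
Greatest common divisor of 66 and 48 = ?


66 = 1 * 48 + 18
48 = 2 * 18 + 12
18 = 1 * 12 + 6
12 = 2 * 6 + 0
GCD = 6


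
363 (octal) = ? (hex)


363 (base 8) = 243 (decimal)
243 (decimal) = F3 (base 16)


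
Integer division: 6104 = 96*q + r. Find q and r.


6104 = 96 * 63 + 56
Check: 6048 + 56 = 6104

q = 63, r = 56


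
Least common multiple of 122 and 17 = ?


GCD(122, 17) = 1
LCM = 122*17/1 = 2074/1 = 2074

LCM = 2074


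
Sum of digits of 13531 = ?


1 + 3 + 5 + 3 + 1 = 13


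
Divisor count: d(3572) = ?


3572 = 2^2 × 19^1 × 47^1
d(3572) = (2+1) × (1+1) × (1+1) = 12

12 divisors


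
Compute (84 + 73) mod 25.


84 + 73 = 157
157 mod 25 = 7


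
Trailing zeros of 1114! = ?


floor(1114/5) = 222
floor(1114/25) = 44
floor(1114/125) = 8
floor(1114/625) = 1
Total = 275

275 trailing zeros


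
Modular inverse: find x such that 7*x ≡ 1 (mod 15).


Use the extended Euclidean algorithm on (15, 7); each row r = 15*s + 7*t:
r=15, s=1, t=0
r=7, s=0, t=1
q=2: r=1, s=1, t=-2   [15*(1) + 7*(-2) = 1]
q=7: r=0, s=-7, t=15   [15*(-7) + 7*(15) = 0]
GCD = 1 with t = -2, so 7*(-2) ≡ 1 (mod 15)
Inverse = -2 mod 15 = 13
Check: 7 * 13 = 91 ≡ 1 (mod 15)

7^(-1) ≡ 13 (mod 15)


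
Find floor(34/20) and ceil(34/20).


34/20 = 1.7000
floor = 1
ceil = 2

floor = 1, ceil = 2


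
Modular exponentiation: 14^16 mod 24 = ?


14^1 mod 24 = 14
14^2 mod 24 = 4
14^3 mod 24 = 8
14^4 mod 24 = 16
14^5 mod 24 = 8
14^6 mod 24 = 16
14^7 mod 24 = 8
14^8 mod 24 = 16
14^9 mod 24 = 8
14^10 mod 24 = 16
14^11 mod 24 = 8
14^12 mod 24 = 16
14^13 mod 24 = 8
14^14 mod 24 = 16
14^15 mod 24 = 8
14^16 mod 24 = 16


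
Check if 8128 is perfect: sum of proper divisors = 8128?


Proper divisors of 8128: 1, 2, 4, 8, 16, 32, 64, 127, 254, 508, 1016, 2032, 4064
Sum = 1 + 2 + 4 + 8 + 16 + 32 + 64 + 127 + 254 + 508 + 1016 + 2032 + 4064 = 8128

Yes, 8128 is perfect (8128 = 8128)


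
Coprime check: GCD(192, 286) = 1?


Euclidean algorithm:
286 = 1 * 192 + 94
192 = 2 * 94 + 4
94 = 23 * 4 + 2
4 = 2 * 2 + 0
GCD(192, 286) = 2

No, not coprime (GCD = 2)


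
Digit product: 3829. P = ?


3 × 8 × 2 × 9 = 432


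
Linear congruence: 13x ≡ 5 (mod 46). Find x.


GCD(13, 46) = 1, unique solution
a^(-1) mod 46 = 39
x = 39 * 5 mod 46 = 11

x ≡ 11 (mod 46)


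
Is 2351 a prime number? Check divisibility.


Check divisors up to sqrt(2351) = 48.4871
No divisors found.
2351 is prime.

Yes, 2351 is prime


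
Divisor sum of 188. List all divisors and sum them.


Divisors of 188: 1, 2, 4, 47, 94, 188
Sum = 1 + 2 + 4 + 47 + 94 + 188 = 336

σ(188) = 336


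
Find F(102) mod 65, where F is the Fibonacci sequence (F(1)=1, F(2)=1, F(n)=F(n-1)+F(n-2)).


F(k) mod 65 for k=1..102:
1, 1, 2, 3, 5, 8, 13, 21, 34, 55, 24, 14, 38, 52, 25, 12, 37, 49, 21, 5, 26, 31, 57, 23, 15, 38, 53, 26, 14, 40, 54, 29, 18, 47, 0, 47, 47, 29, 11, 40, 51, 26, 12, 38, 50, 23, 8, 31, 39, 5, 44, 49, 28, 12, 40, 52, 27, 14, 41, 55, 31, 21, 52, 8, 60, 3, 63, 1, 64, 0, 64, 64, 63, 62, 60, 57, 52, 44, 31, 10, 41, 51, 27, 13, 40, 53, 28, 16, 44, 60, 39, 34, 8, 42, 50, 27, 12, 39, 51, 25, 11, 36
F(102) mod 65 = 36


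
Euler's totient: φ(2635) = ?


2635 = 5 × 17 × 31
Prime factors: 5, 17, 31
φ(2635) = 2635 × (1-1/5) × (1-1/17) × (1-1/31)
= 2635 × 4/5 × 16/17 × 30/31 = 1920

φ(2635) = 1920


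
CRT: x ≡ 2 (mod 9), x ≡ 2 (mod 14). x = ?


M = 9*14 = 126
M1 = M/9 = 14, M2 = M/14 = 9
M1^(-1) mod 9 = 2, M2^(-1) mod 14 = 11
x = 2*14*2 + 2*9*11 = 254
254 mod 126 = 2
Check: 2 mod 9 = 2 ✓, 2 mod 14 = 2 ✓

x ≡ 2 (mod 126)


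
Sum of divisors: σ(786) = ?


Divisors of 786: 1, 2, 3, 6, 131, 262, 393, 786
Sum = 1 + 2 + 3 + 6 + 131 + 262 + 393 + 786 = 1584

σ(786) = 1584


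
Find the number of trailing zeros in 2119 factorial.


floor(2119/5) = 423
floor(2119/25) = 84
floor(2119/125) = 16
floor(2119/625) = 3
Total = 526

526 trailing zeros


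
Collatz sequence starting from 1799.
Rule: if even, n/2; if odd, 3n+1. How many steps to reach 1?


1799 → 5398 → 2699 → 8098 → 4049 → 12148 → 6074 → 3037 → 9112 → 4556 → 2278 → 1139 → 3418 → 1709 → 5128 → 2564 → 1282 → 641 → 1924 → 962 → 481 → 1444 → 722 → 361 → 1084 → 542 → 271 → 814 → 407 → 1222 → 611 → 1834 → 917 → 2752 → 1376 → 688 → 344 → 172 → 86 → 43 → 130 → 65 → 196 → 98 → 49 → 148 → 74 → 37 → 112 → 56 → 28 → 14 → 7 → 22 → 11 → 34 → 17 → 52 → 26 → 13 → 40 → 20 → 10 → 5 → 16 → 8 → 4 → 2 → 1
Total steps = 68

68 steps


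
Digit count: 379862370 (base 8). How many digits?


379862370 in base 8 = 2651036542
Number of digits = 10

10 digits (base 8)


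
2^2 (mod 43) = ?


2^1 mod 43 = 2
2^2 mod 43 = 4


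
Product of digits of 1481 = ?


1 × 4 × 8 × 1 = 32


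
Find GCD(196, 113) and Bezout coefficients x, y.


Tabular extended Euclidean (each row: r = 196*s + 113*t):
r=196, s=1, t=0
r=113, s=0, t=1
q=1: r=83, s=1, t=-1   [196*(1) + 113*(-1) = 83]
q=1: r=30, s=-1, t=2   [196*(-1) + 113*(2) = 30]
q=2: r=23, s=3, t=-5   [196*(3) + 113*(-5) = 23]
q=1: r=7, s=-4, t=7   [196*(-4) + 113*(7) = 7]
q=3: r=2, s=15, t=-26   [196*(15) + 113*(-26) = 2]
q=3: r=1, s=-49, t=85   [196*(-49) + 113*(85) = 1]
q=2: r=0, s=113, t=-196   [196*(113) + 113*(-196) = 0]
GCD = 1; from the row with r=1: x=-49, y=85
Check: 196*(-49) + 113*(85) = -9604 + 9605 = 1

GCD = 1, x = -49, y = 85


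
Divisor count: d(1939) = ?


1939 = 7^1 × 277^1
d(1939) = (1+1) × (1+1) = 4

4 divisors


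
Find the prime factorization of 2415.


2415 / 3 = 805
805 / 5 = 161
161 / 7 = 23
23 / 23 = 1
2415 = 3 × 5 × 7 × 23


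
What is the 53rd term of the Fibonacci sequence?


Sequence: 1, 1, 2, 3, 5, 8, 13, 21, 34, 55, 89, 144, 233, 377, 610, 987, 1597, 2584, 4181, 6765, 10946, 17711, 28657, 46368, 75025, 121393, 196418, 317811, 514229, 832040, 1346269, 2178309, 3524578, 5702887, 9227465, 14930352, 24157817, 39088169, 63245986, 102334155, 165580141, 267914296, 433494437, 701408733, 1134903170, 1836311903, 2971215073, 4807526976, 7778742049, 12586269025, 20365011074, 32951280099, 53316291173
F(53) = 53316291173


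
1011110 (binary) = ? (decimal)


1011110 (base 2) = 94 (decimal)
94 (decimal) = 94 (base 10)


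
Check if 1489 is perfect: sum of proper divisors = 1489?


Proper divisors of 1489: 1
Sum = 1 = 1

No, 1489 is not perfect (1 ≠ 1489)


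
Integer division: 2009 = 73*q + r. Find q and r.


2009 = 73 * 27 + 38
Check: 1971 + 38 = 2009

q = 27, r = 38


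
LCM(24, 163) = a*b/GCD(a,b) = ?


GCD(24, 163) = 1
LCM = 24*163/1 = 3912/1 = 3912

LCM = 3912


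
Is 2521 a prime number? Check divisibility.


Check divisors up to sqrt(2521) = 50.2096
No divisors found.
2521 is prime.

Yes, 2521 is prime


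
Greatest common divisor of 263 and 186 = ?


263 = 1 * 186 + 77
186 = 2 * 77 + 32
77 = 2 * 32 + 13
32 = 2 * 13 + 6
13 = 2 * 6 + 1
6 = 6 * 1 + 0
GCD = 1


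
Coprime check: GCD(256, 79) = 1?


Euclidean algorithm:
256 = 3 * 79 + 19
79 = 4 * 19 + 3
19 = 6 * 3 + 1
3 = 3 * 1 + 0
GCD(256, 79) = 1

Yes, coprime (GCD = 1)


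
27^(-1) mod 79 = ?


Use the extended Euclidean algorithm on (79, 27); each row r = 79*s + 27*t:
r=79, s=1, t=0
r=27, s=0, t=1
q=2: r=25, s=1, t=-2   [79*(1) + 27*(-2) = 25]
q=1: r=2, s=-1, t=3   [79*(-1) + 27*(3) = 2]
q=12: r=1, s=13, t=-38   [79*(13) + 27*(-38) = 1]
q=2: r=0, s=-27, t=79   [79*(-27) + 27*(79) = 0]
GCD = 1 with t = -38, so 27*(-38) ≡ 1 (mod 79)
Inverse = -38 mod 79 = 41
Check: 27 * 41 = 1107 ≡ 1 (mod 79)

27^(-1) ≡ 41 (mod 79)


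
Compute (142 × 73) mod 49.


142 × 73 = 10366
10366 mod 49 = 27


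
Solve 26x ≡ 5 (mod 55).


GCD(26, 55) = 1, unique solution
a^(-1) mod 55 = 36
x = 36 * 5 mod 55 = 15

x ≡ 15 (mod 55)


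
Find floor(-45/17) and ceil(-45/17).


-45/17 = -2.6471
floor = -3
ceil = -2

floor = -3, ceil = -2


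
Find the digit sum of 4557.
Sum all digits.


4 + 5 + 5 + 7 = 21


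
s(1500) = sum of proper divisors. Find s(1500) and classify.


Proper divisors: 1, 2, 3, 4, 5, 6, 10, 12, 15, 20, 25, 30, 50, 60, 75, 100, 125, 150, 250, 300, 375, 500, 750
Sum = 1 + 2 + 3 + 4 + 5 + 6 + 10 + 12 + 15 + 20 + 25 + 30 + 50 + 60 + 75 + 100 + 125 + 150 + 250 + 300 + 375 + 500 + 750 = 2868
2868 > 1500 → abundant

s(1500) = 2868 (abundant)


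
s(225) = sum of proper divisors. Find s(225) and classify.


Proper divisors: 1, 3, 5, 9, 15, 25, 45, 75
Sum = 1 + 3 + 5 + 9 + 15 + 25 + 45 + 75 = 178
178 < 225 → deficient

s(225) = 178 (deficient)


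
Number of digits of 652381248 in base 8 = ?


652381248 in base 8 = 4670506100
Number of digits = 10

10 digits (base 8)


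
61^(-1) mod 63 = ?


Use the extended Euclidean algorithm on (63, 61); each row r = 63*s + 61*t:
r=63, s=1, t=0
r=61, s=0, t=1
q=1: r=2, s=1, t=-1   [63*(1) + 61*(-1) = 2]
q=30: r=1, s=-30, t=31   [63*(-30) + 61*(31) = 1]
q=2: r=0, s=61, t=-63   [63*(61) + 61*(-63) = 0]
GCD = 1 with t = 31, so 61*(31) ≡ 1 (mod 63)
Inverse = 31 mod 63 = 31
Check: 61 * 31 = 1891 ≡ 1 (mod 63)

61^(-1) ≡ 31 (mod 63)


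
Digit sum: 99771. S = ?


9 + 9 + 7 + 7 + 1 = 33


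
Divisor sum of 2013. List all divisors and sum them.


Divisors of 2013: 1, 3, 11, 33, 61, 183, 671, 2013
Sum = 1 + 3 + 11 + 33 + 61 + 183 + 671 + 2013 = 2976

σ(2013) = 2976


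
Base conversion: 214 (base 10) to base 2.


214 (base 10) = 214 (decimal)
214 (decimal) = 11010110 (base 2)


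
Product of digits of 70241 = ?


7 × 0 × 2 × 4 × 1 = 0


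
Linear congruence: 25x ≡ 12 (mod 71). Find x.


GCD(25, 71) = 1, unique solution
a^(-1) mod 71 = 54
x = 54 * 12 mod 71 = 9

x ≡ 9 (mod 71)


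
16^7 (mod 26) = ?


16^1 mod 26 = 16
16^2 mod 26 = 22
16^3 mod 26 = 14
16^4 mod 26 = 16
16^5 mod 26 = 22
16^6 mod 26 = 14
16^7 mod 26 = 16


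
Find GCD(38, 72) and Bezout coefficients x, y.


Tabular extended Euclidean (each row: r = 38*s + 72*t):
r=38, s=1, t=0
r=72, s=0, t=1
q=0: r=38, s=1, t=0   [38*(1) + 72*(0) = 38]
q=1: r=34, s=-1, t=1   [38*(-1) + 72*(1) = 34]
q=1: r=4, s=2, t=-1   [38*(2) + 72*(-1) = 4]
q=8: r=2, s=-17, t=9   [38*(-17) + 72*(9) = 2]
q=2: r=0, s=36, t=-19   [38*(36) + 72*(-19) = 0]
GCD = 2; from the row with r=2: x=-17, y=9
Check: 38*(-17) + 72*(9) = -646 + 648 = 2

GCD = 2, x = -17, y = 9


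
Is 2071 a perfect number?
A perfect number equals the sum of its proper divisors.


Proper divisors of 2071: 1, 19, 109
Sum = 1 + 19 + 109 = 129

No, 2071 is not perfect (129 ≠ 2071)


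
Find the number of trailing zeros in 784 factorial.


floor(784/5) = 156
floor(784/25) = 31
floor(784/125) = 6
floor(784/625) = 1
Total = 194

194 trailing zeros


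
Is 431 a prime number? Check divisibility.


Check divisors up to sqrt(431) = 20.7605
No divisors found.
431 is prime.

Yes, 431 is prime


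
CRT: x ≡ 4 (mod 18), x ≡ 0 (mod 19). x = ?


M = 18*19 = 342
M1 = M/18 = 19, M2 = M/19 = 18
M1^(-1) mod 18 = 1, M2^(-1) mod 19 = 18
x = 4*19*1 + 0*18*18 = 76
76 mod 342 = 76
Check: 76 mod 18 = 4 ✓, 76 mod 19 = 0 ✓

x ≡ 76 (mod 342)


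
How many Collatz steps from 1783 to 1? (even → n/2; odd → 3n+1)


1783 → 5350 → 2675 → 8026 → 4013 → 12040 → 6020 → 3010 → 1505 → 4516 → 2258 → 1129 → 3388 → 1694 → 847 → 2542 → 1271 → 3814 → 1907 → 5722 → 2861 → 8584 → 4292 → 2146 → 1073 → 3220 → 1610 → 805 → 2416 → 1208 → 604 → 302 → 151 → 454 → 227 → 682 → 341 → 1024 → 512 → 256 → 128 → 64 → 32 → 16 → 8 → 4 → 2 → 1
Total steps = 47

47 steps


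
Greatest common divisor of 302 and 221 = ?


302 = 1 * 221 + 81
221 = 2 * 81 + 59
81 = 1 * 59 + 22
59 = 2 * 22 + 15
22 = 1 * 15 + 7
15 = 2 * 7 + 1
7 = 7 * 1 + 0
GCD = 1


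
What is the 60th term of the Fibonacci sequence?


Sequence: 1, 1, 2, 3, 5, 8, 13, 21, 34, 55, 89, 144, 233, 377, 610, 987, 1597, 2584, 4181, 6765, 10946, 17711, 28657, 46368, 75025, 121393, 196418, 317811, 514229, 832040, 1346269, 2178309, 3524578, 5702887, 9227465, 14930352, 24157817, 39088169, 63245986, 102334155, 165580141, 267914296, 433494437, 701408733, 1134903170, 1836311903, 2971215073, 4807526976, 7778742049, 12586269025, 20365011074, 32951280099, 53316291173, 86267571272, 139583862445, 225851433717, 365435296162, 591286729879, 956722026041, 1548008755920
F(60) = 1548008755920


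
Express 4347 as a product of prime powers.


4347 / 3 = 1449
1449 / 3 = 483
483 / 3 = 161
161 / 7 = 23
23 / 23 = 1
4347 = 3^3 × 7 × 23


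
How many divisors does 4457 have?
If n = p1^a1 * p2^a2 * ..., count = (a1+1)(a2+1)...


4457 = 4457^1
d(4457) = (1+1) = 2

2 divisors


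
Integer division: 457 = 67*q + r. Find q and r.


457 = 67 * 6 + 55
Check: 402 + 55 = 457

q = 6, r = 55


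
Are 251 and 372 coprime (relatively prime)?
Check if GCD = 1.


Euclidean algorithm:
372 = 1 * 251 + 121
251 = 2 * 121 + 9
121 = 13 * 9 + 4
9 = 2 * 4 + 1
4 = 4 * 1 + 0
GCD(251, 372) = 1

Yes, coprime (GCD = 1)


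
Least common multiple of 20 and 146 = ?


GCD(20, 146) = 2
LCM = 20*146/2 = 2920/2 = 1460

LCM = 1460


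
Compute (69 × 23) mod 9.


69 × 23 = 1587
1587 mod 9 = 3


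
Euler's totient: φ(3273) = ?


3273 = 3 × 1091
Prime factors: 3, 1091
φ(3273) = 3273 × (1-1/3) × (1-1/1091)
= 3273 × 2/3 × 1090/1091 = 2180

φ(3273) = 2180


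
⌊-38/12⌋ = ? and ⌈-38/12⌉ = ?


-38/12 = -3.1667
floor = -4
ceil = -3

floor = -4, ceil = -3


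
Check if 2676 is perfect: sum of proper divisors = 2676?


Proper divisors of 2676: 1, 2, 3, 4, 6, 12, 223, 446, 669, 892, 1338
Sum = 1 + 2 + 3 + 4 + 6 + 12 + 223 + 446 + 669 + 892 + 1338 = 3596

No, 2676 is not perfect (3596 ≠ 2676)


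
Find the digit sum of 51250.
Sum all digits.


5 + 1 + 2 + 5 + 0 = 13


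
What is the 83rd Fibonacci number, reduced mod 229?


F(k) mod 229 for k=1..83:
1, 1, 2, 3, 5, 8, 13, 21, 34, 55, 89, 144, 4, 148, 152, 71, 223, 65, 59, 124, 183, 78, 32, 110, 142, 23, 165, 188, 124, 83, 207, 61, 39, 100, 139, 10, 149, 159, 79, 9, 88, 97, 185, 53, 9, 62, 71, 133, 204, 108, 83, 191, 45, 7, 52, 59, 111, 170, 52, 222, 45, 38, 83, 121, 204, 96, 71, 167, 9, 176, 185, 132, 88, 220, 79, 70, 149, 219, 139, 129, 39, 168, 207
F(83) mod 229 = 207


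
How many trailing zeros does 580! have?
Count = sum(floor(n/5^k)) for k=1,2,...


floor(580/5) = 116
floor(580/25) = 23
floor(580/125) = 4
Total = 143

143 trailing zeros


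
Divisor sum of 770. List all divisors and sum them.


Divisors of 770: 1, 2, 5, 7, 10, 11, 14, 22, 35, 55, 70, 77, 110, 154, 385, 770
Sum = 1 + 2 + 5 + 7 + 10 + 11 + 14 + 22 + 35 + 55 + 70 + 77 + 110 + 154 + 385 + 770 = 1728

σ(770) = 1728


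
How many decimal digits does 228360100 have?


228360100 has 9 digits in base 10
floor(log10(228360100)) + 1 = floor(8.3586) + 1 = 9

9 digits (base 10)


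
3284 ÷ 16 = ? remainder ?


3284 = 16 * 205 + 4
Check: 3280 + 4 = 3284

q = 205, r = 4


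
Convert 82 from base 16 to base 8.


82 (base 16) = 130 (decimal)
130 (decimal) = 202 (base 8)


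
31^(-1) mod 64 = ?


Use the extended Euclidean algorithm on (64, 31); each row r = 64*s + 31*t:
r=64, s=1, t=0
r=31, s=0, t=1
q=2: r=2, s=1, t=-2   [64*(1) + 31*(-2) = 2]
q=15: r=1, s=-15, t=31   [64*(-15) + 31*(31) = 1]
q=2: r=0, s=31, t=-64   [64*(31) + 31*(-64) = 0]
GCD = 1 with t = 31, so 31*(31) ≡ 1 (mod 64)
Inverse = 31 mod 64 = 31
Check: 31 * 31 = 961 ≡ 1 (mod 64)

31^(-1) ≡ 31 (mod 64)


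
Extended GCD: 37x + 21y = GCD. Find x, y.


Tabular extended Euclidean (each row: r = 37*s + 21*t):
r=37, s=1, t=0
r=21, s=0, t=1
q=1: r=16, s=1, t=-1   [37*(1) + 21*(-1) = 16]
q=1: r=5, s=-1, t=2   [37*(-1) + 21*(2) = 5]
q=3: r=1, s=4, t=-7   [37*(4) + 21*(-7) = 1]
q=5: r=0, s=-21, t=37   [37*(-21) + 21*(37) = 0]
GCD = 1; from the row with r=1: x=4, y=-7
Check: 37*(4) + 21*(-7) = 148 - 147 = 1

GCD = 1, x = 4, y = -7


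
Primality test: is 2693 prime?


Check divisors up to sqrt(2693) = 51.8941
No divisors found.
2693 is prime.

Yes, 2693 is prime


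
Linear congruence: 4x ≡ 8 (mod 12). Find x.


GCD(4, 12) = 4 divides 8
Divide: 1x ≡ 2 (mod 3)
x ≡ 2 (mod 3)


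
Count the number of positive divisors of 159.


159 = 3^1 × 53^1
d(159) = (1+1) × (1+1) = 4

4 divisors


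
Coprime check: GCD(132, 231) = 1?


Euclidean algorithm:
231 = 1 * 132 + 99
132 = 1 * 99 + 33
99 = 3 * 33 + 0
GCD(132, 231) = 33

No, not coprime (GCD = 33)


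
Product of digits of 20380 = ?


2 × 0 × 3 × 8 × 0 = 0


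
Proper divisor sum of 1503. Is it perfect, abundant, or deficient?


Proper divisors: 1, 3, 9, 167, 501
Sum = 1 + 3 + 9 + 167 + 501 = 681
681 < 1503 → deficient

s(1503) = 681 (deficient)


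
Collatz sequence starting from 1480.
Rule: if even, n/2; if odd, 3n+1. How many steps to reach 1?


1480 → 740 → 370 → 185 → 556 → 278 → 139 → 418 → 209 → 628 → 314 → 157 → 472 → 236 → 118 → 59 → 178 → 89 → 268 → 134 → 67 → 202 → 101 → 304 → 152 → 76 → 38 → 19 → 58 → 29 → 88 → 44 → 22 → 11 → 34 → 17 → 52 → 26 → 13 → 40 → 20 → 10 → 5 → 16 → 8 → 4 → 2 → 1
Total steps = 47

47 steps


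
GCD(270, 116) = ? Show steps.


270 = 2 * 116 + 38
116 = 3 * 38 + 2
38 = 19 * 2 + 0
GCD = 2


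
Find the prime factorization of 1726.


1726 / 2 = 863
863 / 863 = 1
1726 = 2 × 863


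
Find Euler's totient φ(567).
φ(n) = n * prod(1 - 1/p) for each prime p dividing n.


567 = 3^4 × 7
Prime factors: 3, 7
φ(567) = 567 × (1-1/3) × (1-1/7)
= 567 × 2/3 × 6/7 = 324

φ(567) = 324


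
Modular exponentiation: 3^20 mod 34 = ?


3^1 mod 34 = 3
3^2 mod 34 = 9
3^3 mod 34 = 27
3^4 mod 34 = 13
3^5 mod 34 = 5
3^6 mod 34 = 15
3^7 mod 34 = 11
3^8 mod 34 = 33
3^9 mod 34 = 31
3^10 mod 34 = 25
3^11 mod 34 = 7
3^12 mod 34 = 21
3^13 mod 34 = 29
3^14 mod 34 = 19
3^15 mod 34 = 23
3^16 mod 34 = 1
3^17 mod 34 = 3
3^18 mod 34 = 9
3^19 mod 34 = 27
3^20 mod 34 = 13


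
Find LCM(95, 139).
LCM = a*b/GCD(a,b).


GCD(95, 139) = 1
LCM = 95*139/1 = 13205/1 = 13205

LCM = 13205


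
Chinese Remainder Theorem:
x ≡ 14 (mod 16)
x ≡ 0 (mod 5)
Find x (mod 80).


M = 16*5 = 80
M1 = M/16 = 5, M2 = M/5 = 16
M1^(-1) mod 16 = 13, M2^(-1) mod 5 = 1
x = 14*5*13 + 0*16*1 = 910
910 mod 80 = 30
Check: 30 mod 16 = 14 ✓, 30 mod 5 = 0 ✓

x ≡ 30 (mod 80)


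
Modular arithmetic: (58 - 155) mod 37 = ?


58 - 155 = -97
-97 mod 37 = 14


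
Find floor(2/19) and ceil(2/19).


2/19 = 0.1053
floor = 0
ceil = 1

floor = 0, ceil = 1


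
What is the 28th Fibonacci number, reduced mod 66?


F(k) mod 66 for k=1..28:
1, 1, 2, 3, 5, 8, 13, 21, 34, 55, 23, 12, 35, 47, 16, 63, 13, 10, 23, 33, 56, 23, 13, 36, 49, 19, 2, 21
F(28) mod 66 = 21


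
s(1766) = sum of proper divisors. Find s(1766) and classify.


Proper divisors: 1, 2, 883
Sum = 1 + 2 + 883 = 886
886 < 1766 → deficient

s(1766) = 886 (deficient)


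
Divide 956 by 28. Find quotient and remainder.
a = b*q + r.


956 = 28 * 34 + 4
Check: 952 + 4 = 956

q = 34, r = 4


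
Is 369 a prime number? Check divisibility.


369 / 3 = 123 (exact division)
369 is NOT prime.

No, 369 is not prime


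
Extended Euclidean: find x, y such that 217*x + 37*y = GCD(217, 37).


Tabular extended Euclidean (each row: r = 217*s + 37*t):
r=217, s=1, t=0
r=37, s=0, t=1
q=5: r=32, s=1, t=-5   [217*(1) + 37*(-5) = 32]
q=1: r=5, s=-1, t=6   [217*(-1) + 37*(6) = 5]
q=6: r=2, s=7, t=-41   [217*(7) + 37*(-41) = 2]
q=2: r=1, s=-15, t=88   [217*(-15) + 37*(88) = 1]
q=2: r=0, s=37, t=-217   [217*(37) + 37*(-217) = 0]
GCD = 1; from the row with r=1: x=-15, y=88
Check: 217*(-15) + 37*(88) = -3255 + 3256 = 1

GCD = 1, x = -15, y = 88


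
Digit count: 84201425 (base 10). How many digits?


84201425 has 8 digits in base 10
floor(log10(84201425)) + 1 = floor(7.9253) + 1 = 8

8 digits (base 10)


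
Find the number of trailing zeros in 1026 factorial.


floor(1026/5) = 205
floor(1026/25) = 41
floor(1026/125) = 8
floor(1026/625) = 1
Total = 255

255 trailing zeros


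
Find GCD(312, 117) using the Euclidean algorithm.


312 = 2 * 117 + 78
117 = 1 * 78 + 39
78 = 2 * 39 + 0
GCD = 39


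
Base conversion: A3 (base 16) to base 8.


A3 (base 16) = 163 (decimal)
163 (decimal) = 243 (base 8)


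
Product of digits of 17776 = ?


1 × 7 × 7 × 7 × 6 = 2058


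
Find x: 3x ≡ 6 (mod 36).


GCD(3, 36) = 3 divides 6
Divide: 1x ≡ 2 (mod 12)
x ≡ 2 (mod 12)


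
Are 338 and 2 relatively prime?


Euclidean algorithm:
338 = 169 * 2 + 0
GCD(338, 2) = 2

No, not coprime (GCD = 2)


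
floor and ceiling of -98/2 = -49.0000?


-98/2 = -49.0000
floor = -49
ceil = -49

floor = -49, ceil = -49


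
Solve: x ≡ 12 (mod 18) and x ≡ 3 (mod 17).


M = 18*17 = 306
M1 = M/18 = 17, M2 = M/17 = 18
M1^(-1) mod 18 = 17, M2^(-1) mod 17 = 1
x = 12*17*17 + 3*18*1 = 3522
3522 mod 306 = 156
Check: 156 mod 18 = 12 ✓, 156 mod 17 = 3 ✓

x ≡ 156 (mod 306)


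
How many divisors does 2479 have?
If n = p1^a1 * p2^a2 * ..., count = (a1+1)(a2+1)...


2479 = 37^1 × 67^1
d(2479) = (1+1) × (1+1) = 4

4 divisors


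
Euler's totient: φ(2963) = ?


2963 = 2963
Prime factors: 2963
φ(2963) = 2963 × (1-1/2963)
= 2963 × 2962/2963 = 2962

φ(2963) = 2962


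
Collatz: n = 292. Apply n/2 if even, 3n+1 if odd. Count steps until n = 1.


292 → 146 → 73 → 220 → 110 → 55 → 166 → 83 → 250 → 125 → 376 → 188 → 94 → 47 → 142 → 71 → 214 → 107 → 322 → 161 → 484 → 242 → 121 → 364 → 182 → 91 → 274 → 137 → 412 → 206 → 103 → 310 → 155 → 466 → 233 → 700 → 350 → 175 → 526 → 263 → 790 → 395 → 1186 → 593 → 1780 → 890 → 445 → 1336 → 668 → 334 → 167 → 502 → 251 → 754 → 377 → 1132 → 566 → 283 → 850 → 425 → 1276 → 638 → 319 → 958 → 479 → 1438 → 719 → 2158 → 1079 → 3238 → 1619 → 4858 → 2429 → 7288 → 3644 → 1822 → 911 → 2734 → 1367 → 4102 → 2051 → 6154 → 3077 → 9232 → 4616 → 2308 → 1154 → 577 → 1732 → 866 → 433 → 1300 → 650 → 325 → 976 → 488 → 244 → 122 → 61 → 184 → 92 → 46 → 23 → 70 → 35 → 106 → 53 → 160 → 80 → 40 → 20 → 10 → 5 → 16 → 8 → 4 → 2 → 1
Total steps = 117

117 steps


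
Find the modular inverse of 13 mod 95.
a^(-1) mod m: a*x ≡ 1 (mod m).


Use the extended Euclidean algorithm on (95, 13); each row r = 95*s + 13*t:
r=95, s=1, t=0
r=13, s=0, t=1
q=7: r=4, s=1, t=-7   [95*(1) + 13*(-7) = 4]
q=3: r=1, s=-3, t=22   [95*(-3) + 13*(22) = 1]
q=4: r=0, s=13, t=-95   [95*(13) + 13*(-95) = 0]
GCD = 1 with t = 22, so 13*(22) ≡ 1 (mod 95)
Inverse = 22 mod 95 = 22
Check: 13 * 22 = 286 ≡ 1 (mod 95)

13^(-1) ≡ 22 (mod 95)


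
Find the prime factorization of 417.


417 / 3 = 139
139 / 139 = 1
417 = 3 × 139


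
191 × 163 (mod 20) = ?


191 × 163 = 31133
31133 mod 20 = 13


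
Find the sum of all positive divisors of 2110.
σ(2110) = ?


Divisors of 2110: 1, 2, 5, 10, 211, 422, 1055, 2110
Sum = 1 + 2 + 5 + 10 + 211 + 422 + 1055 + 2110 = 3816

σ(2110) = 3816


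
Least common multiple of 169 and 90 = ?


GCD(169, 90) = 1
LCM = 169*90/1 = 15210/1 = 15210

LCM = 15210


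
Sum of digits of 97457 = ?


9 + 7 + 4 + 5 + 7 = 32


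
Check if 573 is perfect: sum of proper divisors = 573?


Proper divisors of 573: 1, 3, 191
Sum = 1 + 3 + 191 = 195

No, 573 is not perfect (195 ≠ 573)


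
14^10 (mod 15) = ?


14^1 mod 15 = 14
14^2 mod 15 = 1
14^3 mod 15 = 14
14^4 mod 15 = 1
14^5 mod 15 = 14
14^6 mod 15 = 1
14^7 mod 15 = 14
14^8 mod 15 = 1
14^9 mod 15 = 14
14^10 mod 15 = 1


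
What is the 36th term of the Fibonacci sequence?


Sequence: 1, 1, 2, 3, 5, 8, 13, 21, 34, 55, 89, 144, 233, 377, 610, 987, 1597, 2584, 4181, 6765, 10946, 17711, 28657, 46368, 75025, 121393, 196418, 317811, 514229, 832040, 1346269, 2178309, 3524578, 5702887, 9227465, 14930352
F(36) = 14930352


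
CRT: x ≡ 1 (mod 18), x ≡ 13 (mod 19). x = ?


M = 18*19 = 342
M1 = M/18 = 19, M2 = M/19 = 18
M1^(-1) mod 18 = 1, M2^(-1) mod 19 = 18
x = 1*19*1 + 13*18*18 = 4231
4231 mod 342 = 127
Check: 127 mod 18 = 1 ✓, 127 mod 19 = 13 ✓

x ≡ 127 (mod 342)


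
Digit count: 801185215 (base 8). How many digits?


801185215 in base 8 = 5760216677
Number of digits = 10

10 digits (base 8)


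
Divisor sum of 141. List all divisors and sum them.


Divisors of 141: 1, 3, 47, 141
Sum = 1 + 3 + 47 + 141 = 192

σ(141) = 192


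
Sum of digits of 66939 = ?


6 + 6 + 9 + 3 + 9 = 33


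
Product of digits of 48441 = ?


4 × 8 × 4 × 4 × 1 = 512


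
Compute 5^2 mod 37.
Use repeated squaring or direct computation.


5^1 mod 37 = 5
5^2 mod 37 = 25


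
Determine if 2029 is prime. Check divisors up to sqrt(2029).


Check divisors up to sqrt(2029) = 45.0444
No divisors found.
2029 is prime.

Yes, 2029 is prime


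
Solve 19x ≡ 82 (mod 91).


GCD(19, 91) = 1, unique solution
a^(-1) mod 91 = 24
x = 24 * 82 mod 91 = 57

x ≡ 57 (mod 91)


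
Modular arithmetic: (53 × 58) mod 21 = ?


53 × 58 = 3074
3074 mod 21 = 8


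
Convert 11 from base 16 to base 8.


11 (base 16) = 17 (decimal)
17 (decimal) = 21 (base 8)


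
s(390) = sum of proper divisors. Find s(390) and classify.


Proper divisors: 1, 2, 3, 5, 6, 10, 13, 15, 26, 30, 39, 65, 78, 130, 195
Sum = 1 + 2 + 3 + 5 + 6 + 10 + 13 + 15 + 26 + 30 + 39 + 65 + 78 + 130 + 195 = 618
618 > 390 → abundant

s(390) = 618 (abundant)


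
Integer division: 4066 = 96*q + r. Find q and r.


4066 = 96 * 42 + 34
Check: 4032 + 34 = 4066

q = 42, r = 34


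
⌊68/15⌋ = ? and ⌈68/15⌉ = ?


68/15 = 4.5333
floor = 4
ceil = 5

floor = 4, ceil = 5


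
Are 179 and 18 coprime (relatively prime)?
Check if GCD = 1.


Euclidean algorithm:
179 = 9 * 18 + 17
18 = 1 * 17 + 1
17 = 17 * 1 + 0
GCD(179, 18) = 1

Yes, coprime (GCD = 1)


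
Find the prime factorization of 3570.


3570 / 2 = 1785
1785 / 3 = 595
595 / 5 = 119
119 / 7 = 17
17 / 17 = 1
3570 = 2 × 3 × 5 × 7 × 17


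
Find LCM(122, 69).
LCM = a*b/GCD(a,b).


GCD(122, 69) = 1
LCM = 122*69/1 = 8418/1 = 8418

LCM = 8418


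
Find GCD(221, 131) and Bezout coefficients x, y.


Tabular extended Euclidean (each row: r = 221*s + 131*t):
r=221, s=1, t=0
r=131, s=0, t=1
q=1: r=90, s=1, t=-1   [221*(1) + 131*(-1) = 90]
q=1: r=41, s=-1, t=2   [221*(-1) + 131*(2) = 41]
q=2: r=8, s=3, t=-5   [221*(3) + 131*(-5) = 8]
q=5: r=1, s=-16, t=27   [221*(-16) + 131*(27) = 1]
q=8: r=0, s=131, t=-221   [221*(131) + 131*(-221) = 0]
GCD = 1; from the row with r=1: x=-16, y=27
Check: 221*(-16) + 131*(27) = -3536 + 3537 = 1

GCD = 1, x = -16, y = 27


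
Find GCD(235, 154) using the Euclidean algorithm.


235 = 1 * 154 + 81
154 = 1 * 81 + 73
81 = 1 * 73 + 8
73 = 9 * 8 + 1
8 = 8 * 1 + 0
GCD = 1


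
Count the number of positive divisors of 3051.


3051 = 3^3 × 113^1
d(3051) = (3+1) × (1+1) = 8

8 divisors


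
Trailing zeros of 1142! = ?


floor(1142/5) = 228
floor(1142/25) = 45
floor(1142/125) = 9
floor(1142/625) = 1
Total = 283

283 trailing zeros


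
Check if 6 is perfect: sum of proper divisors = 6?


Proper divisors of 6: 1, 2, 3
Sum = 1 + 2 + 3 = 6

Yes, 6 is perfect (6 = 6)


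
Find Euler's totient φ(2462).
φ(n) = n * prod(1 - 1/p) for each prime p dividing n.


2462 = 2 × 1231
Prime factors: 2, 1231
φ(2462) = 2462 × (1-1/2) × (1-1/1231)
= 2462 × 1/2 × 1230/1231 = 1230

φ(2462) = 1230


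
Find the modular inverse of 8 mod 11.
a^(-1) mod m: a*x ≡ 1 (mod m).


Use the extended Euclidean algorithm on (11, 8); each row r = 11*s + 8*t:
r=11, s=1, t=0
r=8, s=0, t=1
q=1: r=3, s=1, t=-1   [11*(1) + 8*(-1) = 3]
q=2: r=2, s=-2, t=3   [11*(-2) + 8*(3) = 2]
q=1: r=1, s=3, t=-4   [11*(3) + 8*(-4) = 1]
q=2: r=0, s=-8, t=11   [11*(-8) + 8*(11) = 0]
GCD = 1 with t = -4, so 8*(-4) ≡ 1 (mod 11)
Inverse = -4 mod 11 = 7
Check: 8 * 7 = 56 ≡ 1 (mod 11)

8^(-1) ≡ 7 (mod 11)


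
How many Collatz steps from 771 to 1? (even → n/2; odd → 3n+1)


771 → 2314 → 1157 → 3472 → 1736 → 868 → 434 → 217 → 652 → 326 → 163 → 490 → 245 → 736 → 368 → 184 → 92 → 46 → 23 → 70 → 35 → 106 → 53 → 160 → 80 → 40 → 20 → 10 → 5 → 16 → 8 → 4 → 2 → 1
Total steps = 33

33 steps


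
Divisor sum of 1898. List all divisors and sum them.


Divisors of 1898: 1, 2, 13, 26, 73, 146, 949, 1898
Sum = 1 + 2 + 13 + 26 + 73 + 146 + 949 + 1898 = 3108

σ(1898) = 3108


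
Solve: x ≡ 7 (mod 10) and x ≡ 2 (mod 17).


M = 10*17 = 170
M1 = M/10 = 17, M2 = M/17 = 10
M1^(-1) mod 10 = 3, M2^(-1) mod 17 = 12
x = 7*17*3 + 2*10*12 = 597
597 mod 170 = 87
Check: 87 mod 10 = 7 ✓, 87 mod 17 = 2 ✓

x ≡ 87 (mod 170)


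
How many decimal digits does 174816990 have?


174816990 has 9 digits in base 10
floor(log10(174816990)) + 1 = floor(8.2426) + 1 = 9

9 digits (base 10)


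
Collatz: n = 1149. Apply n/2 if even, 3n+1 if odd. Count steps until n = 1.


1149 → 3448 → 1724 → 862 → 431 → 1294 → 647 → 1942 → 971 → 2914 → 1457 → 4372 → 2186 → 1093 → 3280 → 1640 → 820 → 410 → 205 → 616 → 308 → 154 → 77 → 232 → 116 → 58 → 29 → 88 → 44 → 22 → 11 → 34 → 17 → 52 → 26 → 13 → 40 → 20 → 10 → 5 → 16 → 8 → 4 → 2 → 1
Total steps = 44

44 steps


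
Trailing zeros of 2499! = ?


floor(2499/5) = 499
floor(2499/25) = 99
floor(2499/125) = 19
floor(2499/625) = 3
Total = 620

620 trailing zeros


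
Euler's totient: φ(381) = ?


381 = 3 × 127
Prime factors: 3, 127
φ(381) = 381 × (1-1/3) × (1-1/127)
= 381 × 2/3 × 126/127 = 252

φ(381) = 252


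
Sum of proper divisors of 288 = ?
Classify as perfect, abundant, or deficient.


Proper divisors: 1, 2, 3, 4, 6, 8, 9, 12, 16, 18, 24, 32, 36, 48, 72, 96, 144
Sum = 1 + 2 + 3 + 4 + 6 + 8 + 9 + 12 + 16 + 18 + 24 + 32 + 36 + 48 + 72 + 96 + 144 = 531
531 > 288 → abundant

s(288) = 531 (abundant)


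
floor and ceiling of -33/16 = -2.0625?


-33/16 = -2.0625
floor = -3
ceil = -2

floor = -3, ceil = -2


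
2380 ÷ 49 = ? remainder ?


2380 = 49 * 48 + 28
Check: 2352 + 28 = 2380

q = 48, r = 28


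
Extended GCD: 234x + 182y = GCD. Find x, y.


Tabular extended Euclidean (each row: r = 234*s + 182*t):
r=234, s=1, t=0
r=182, s=0, t=1
q=1: r=52, s=1, t=-1   [234*(1) + 182*(-1) = 52]
q=3: r=26, s=-3, t=4   [234*(-3) + 182*(4) = 26]
q=2: r=0, s=7, t=-9   [234*(7) + 182*(-9) = 0]
GCD = 26; from the row with r=26: x=-3, y=4
Check: 234*(-3) + 182*(4) = -702 + 728 = 26

GCD = 26, x = -3, y = 4


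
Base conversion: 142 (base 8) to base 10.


142 (base 8) = 98 (decimal)
98 (decimal) = 98 (base 10)


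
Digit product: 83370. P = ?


8 × 3 × 3 × 7 × 0 = 0


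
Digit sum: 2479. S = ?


2 + 4 + 7 + 9 = 22


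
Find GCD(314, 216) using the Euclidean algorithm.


314 = 1 * 216 + 98
216 = 2 * 98 + 20
98 = 4 * 20 + 18
20 = 1 * 18 + 2
18 = 9 * 2 + 0
GCD = 2


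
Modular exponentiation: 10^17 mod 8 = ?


10^1 mod 8 = 2
10^2 mod 8 = 4
10^3 mod 8 = 0
10^4 mod 8 = 0
10^5 mod 8 = 0
10^6 mod 8 = 0
10^7 mod 8 = 0
10^8 mod 8 = 0
10^9 mod 8 = 0
10^10 mod 8 = 0
10^11 mod 8 = 0
10^12 mod 8 = 0
10^13 mod 8 = 0
10^14 mod 8 = 0
10^15 mod 8 = 0
10^16 mod 8 = 0
10^17 mod 8 = 0


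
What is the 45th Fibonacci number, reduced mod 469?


F(k) mod 469 for k=1..45:
1, 1, 2, 3, 5, 8, 13, 21, 34, 55, 89, 144, 233, 377, 141, 49, 190, 239, 429, 199, 159, 358, 48, 406, 454, 391, 376, 298, 205, 34, 239, 273, 43, 316, 359, 206, 96, 302, 398, 231, 160, 391, 82, 4, 86
F(45) mod 469 = 86


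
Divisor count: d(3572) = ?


3572 = 2^2 × 19^1 × 47^1
d(3572) = (2+1) × (1+1) × (1+1) = 12

12 divisors


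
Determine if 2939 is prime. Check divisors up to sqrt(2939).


Check divisors up to sqrt(2939) = 54.2125
No divisors found.
2939 is prime.

Yes, 2939 is prime


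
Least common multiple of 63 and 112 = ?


GCD(63, 112) = 7
LCM = 63*112/7 = 7056/7 = 1008

LCM = 1008


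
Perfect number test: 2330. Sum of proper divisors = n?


Proper divisors of 2330: 1, 2, 5, 10, 233, 466, 1165
Sum = 1 + 2 + 5 + 10 + 233 + 466 + 1165 = 1882

No, 2330 is not perfect (1882 ≠ 2330)


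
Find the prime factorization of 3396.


3396 / 2 = 1698
1698 / 2 = 849
849 / 3 = 283
283 / 283 = 1
3396 = 2^2 × 3 × 283


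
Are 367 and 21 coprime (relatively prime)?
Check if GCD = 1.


Euclidean algorithm:
367 = 17 * 21 + 10
21 = 2 * 10 + 1
10 = 10 * 1 + 0
GCD(367, 21) = 1

Yes, coprime (GCD = 1)


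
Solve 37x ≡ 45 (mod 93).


GCD(37, 93) = 1, unique solution
a^(-1) mod 93 = 88
x = 88 * 45 mod 93 = 54

x ≡ 54 (mod 93)


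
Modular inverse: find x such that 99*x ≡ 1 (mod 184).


Use the extended Euclidean algorithm on (184, 99); each row r = 184*s + 99*t:
r=184, s=1, t=0
r=99, s=0, t=1
q=1: r=85, s=1, t=-1   [184*(1) + 99*(-1) = 85]
q=1: r=14, s=-1, t=2   [184*(-1) + 99*(2) = 14]
q=6: r=1, s=7, t=-13   [184*(7) + 99*(-13) = 1]
q=14: r=0, s=-99, t=184   [184*(-99) + 99*(184) = 0]
GCD = 1 with t = -13, so 99*(-13) ≡ 1 (mod 184)
Inverse = -13 mod 184 = 171
Check: 99 * 171 = 16929 ≡ 1 (mod 184)

99^(-1) ≡ 171 (mod 184)


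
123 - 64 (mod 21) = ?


123 - 64 = 59
59 mod 21 = 17


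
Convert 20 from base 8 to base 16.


20 (base 8) = 16 (decimal)
16 (decimal) = 10 (base 16)


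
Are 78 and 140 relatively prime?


Euclidean algorithm:
140 = 1 * 78 + 62
78 = 1 * 62 + 16
62 = 3 * 16 + 14
16 = 1 * 14 + 2
14 = 7 * 2 + 0
GCD(78, 140) = 2

No, not coprime (GCD = 2)


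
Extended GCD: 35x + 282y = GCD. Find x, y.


Tabular extended Euclidean (each row: r = 35*s + 282*t):
r=35, s=1, t=0
r=282, s=0, t=1
q=0: r=35, s=1, t=0   [35*(1) + 282*(0) = 35]
q=8: r=2, s=-8, t=1   [35*(-8) + 282*(1) = 2]
q=17: r=1, s=137, t=-17   [35*(137) + 282*(-17) = 1]
q=2: r=0, s=-282, t=35   [35*(-282) + 282*(35) = 0]
GCD = 1; from the row with r=1: x=137, y=-17
Check: 35*(137) + 282*(-17) = 4795 - 4794 = 1

GCD = 1, x = 137, y = -17


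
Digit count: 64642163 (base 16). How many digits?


64642163 in base 16 = 3DA5C73
Number of digits = 7

7 digits (base 16)


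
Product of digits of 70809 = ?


7 × 0 × 8 × 0 × 9 = 0


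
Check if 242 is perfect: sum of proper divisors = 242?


Proper divisors of 242: 1, 2, 11, 22, 121
Sum = 1 + 2 + 11 + 22 + 121 = 157

No, 242 is not perfect (157 ≠ 242)


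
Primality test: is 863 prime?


Check divisors up to sqrt(863) = 29.3769
No divisors found.
863 is prime.

Yes, 863 is prime


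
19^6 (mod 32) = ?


19^1 mod 32 = 19
19^2 mod 32 = 9
19^3 mod 32 = 11
19^4 mod 32 = 17
19^5 mod 32 = 3
19^6 mod 32 = 25


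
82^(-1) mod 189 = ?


Use the extended Euclidean algorithm on (189, 82); each row r = 189*s + 82*t:
r=189, s=1, t=0
r=82, s=0, t=1
q=2: r=25, s=1, t=-2   [189*(1) + 82*(-2) = 25]
q=3: r=7, s=-3, t=7   [189*(-3) + 82*(7) = 7]
q=3: r=4, s=10, t=-23   [189*(10) + 82*(-23) = 4]
q=1: r=3, s=-13, t=30   [189*(-13) + 82*(30) = 3]
q=1: r=1, s=23, t=-53   [189*(23) + 82*(-53) = 1]
q=3: r=0, s=-82, t=189   [189*(-82) + 82*(189) = 0]
GCD = 1 with t = -53, so 82*(-53) ≡ 1 (mod 189)
Inverse = -53 mod 189 = 136
Check: 82 * 136 = 11152 ≡ 1 (mod 189)

82^(-1) ≡ 136 (mod 189)


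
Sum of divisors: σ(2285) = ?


Divisors of 2285: 1, 5, 457, 2285
Sum = 1 + 5 + 457 + 2285 = 2748

σ(2285) = 2748


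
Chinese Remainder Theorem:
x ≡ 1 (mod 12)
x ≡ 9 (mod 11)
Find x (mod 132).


M = 12*11 = 132
M1 = M/12 = 11, M2 = M/11 = 12
M1^(-1) mod 12 = 11, M2^(-1) mod 11 = 1
x = 1*11*11 + 9*12*1 = 229
229 mod 132 = 97
Check: 97 mod 12 = 1 ✓, 97 mod 11 = 9 ✓

x ≡ 97 (mod 132)


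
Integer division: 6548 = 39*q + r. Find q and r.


6548 = 39 * 167 + 35
Check: 6513 + 35 = 6548

q = 167, r = 35


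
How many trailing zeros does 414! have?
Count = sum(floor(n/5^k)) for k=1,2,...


floor(414/5) = 82
floor(414/25) = 16
floor(414/125) = 3
Total = 101

101 trailing zeros
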